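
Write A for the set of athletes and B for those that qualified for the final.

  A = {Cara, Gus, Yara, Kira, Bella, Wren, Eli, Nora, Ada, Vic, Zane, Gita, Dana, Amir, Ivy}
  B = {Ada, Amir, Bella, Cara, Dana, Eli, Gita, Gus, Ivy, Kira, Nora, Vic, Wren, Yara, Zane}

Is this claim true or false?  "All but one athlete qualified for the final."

False

Truth condition: |A ∖ B| = 1.
|A| = 15, |A ∩ B| = 15, |A ∖ B| = 0.
|A ∖ B| = 0, so the statement is false.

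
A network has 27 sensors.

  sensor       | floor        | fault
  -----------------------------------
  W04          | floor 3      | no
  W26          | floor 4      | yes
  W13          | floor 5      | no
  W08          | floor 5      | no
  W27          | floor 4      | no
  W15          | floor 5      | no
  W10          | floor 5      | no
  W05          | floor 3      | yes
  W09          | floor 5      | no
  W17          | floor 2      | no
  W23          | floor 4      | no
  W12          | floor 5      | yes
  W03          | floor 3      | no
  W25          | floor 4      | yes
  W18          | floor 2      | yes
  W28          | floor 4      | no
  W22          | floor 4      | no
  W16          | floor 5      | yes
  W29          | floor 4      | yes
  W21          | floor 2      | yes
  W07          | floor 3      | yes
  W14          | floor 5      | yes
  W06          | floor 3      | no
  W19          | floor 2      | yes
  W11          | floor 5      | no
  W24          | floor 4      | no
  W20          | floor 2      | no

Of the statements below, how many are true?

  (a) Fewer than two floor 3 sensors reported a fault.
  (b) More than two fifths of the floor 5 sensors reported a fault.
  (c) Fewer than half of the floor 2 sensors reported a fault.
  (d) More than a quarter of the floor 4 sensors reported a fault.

1

(a) floor 3: |A| = 5, |A ∩ B| = 2; needs |A ∩ B| < 2 — false.
(b) floor 5: |A| = 9, |A ∩ B| = 3; needs |A ∩ B| / |A| > 2/5 — false.
(c) floor 2: |A| = 5, |A ∩ B| = 3; needs |A ∩ B| < |A ∖ B| — false.
(d) floor 4: |A| = 8, |A ∩ B| = 3; needs |A ∩ B| / |A| > 1/4 — true.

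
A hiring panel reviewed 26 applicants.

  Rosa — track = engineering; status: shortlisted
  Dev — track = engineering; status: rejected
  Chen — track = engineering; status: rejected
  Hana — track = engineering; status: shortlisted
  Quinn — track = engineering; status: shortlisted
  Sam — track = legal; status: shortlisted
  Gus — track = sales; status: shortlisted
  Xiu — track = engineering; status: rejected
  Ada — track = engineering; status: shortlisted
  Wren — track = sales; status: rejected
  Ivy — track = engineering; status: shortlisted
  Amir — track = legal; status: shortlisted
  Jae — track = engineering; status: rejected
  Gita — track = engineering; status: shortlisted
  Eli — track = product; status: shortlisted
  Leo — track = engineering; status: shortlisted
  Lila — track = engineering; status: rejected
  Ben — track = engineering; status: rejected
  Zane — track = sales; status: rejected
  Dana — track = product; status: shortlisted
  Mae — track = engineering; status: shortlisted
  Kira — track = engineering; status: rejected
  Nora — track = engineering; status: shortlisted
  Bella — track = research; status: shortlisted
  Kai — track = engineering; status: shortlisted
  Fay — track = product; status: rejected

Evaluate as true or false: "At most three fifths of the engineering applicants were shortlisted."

Truth condition: |A ∩ B| / |A| ≤ 3/5.
|A| = 17, |A ∩ B| = 10, |A ∖ B| = 7.
|A ∩ B|/|A| = 10/17, so the statement is true.

True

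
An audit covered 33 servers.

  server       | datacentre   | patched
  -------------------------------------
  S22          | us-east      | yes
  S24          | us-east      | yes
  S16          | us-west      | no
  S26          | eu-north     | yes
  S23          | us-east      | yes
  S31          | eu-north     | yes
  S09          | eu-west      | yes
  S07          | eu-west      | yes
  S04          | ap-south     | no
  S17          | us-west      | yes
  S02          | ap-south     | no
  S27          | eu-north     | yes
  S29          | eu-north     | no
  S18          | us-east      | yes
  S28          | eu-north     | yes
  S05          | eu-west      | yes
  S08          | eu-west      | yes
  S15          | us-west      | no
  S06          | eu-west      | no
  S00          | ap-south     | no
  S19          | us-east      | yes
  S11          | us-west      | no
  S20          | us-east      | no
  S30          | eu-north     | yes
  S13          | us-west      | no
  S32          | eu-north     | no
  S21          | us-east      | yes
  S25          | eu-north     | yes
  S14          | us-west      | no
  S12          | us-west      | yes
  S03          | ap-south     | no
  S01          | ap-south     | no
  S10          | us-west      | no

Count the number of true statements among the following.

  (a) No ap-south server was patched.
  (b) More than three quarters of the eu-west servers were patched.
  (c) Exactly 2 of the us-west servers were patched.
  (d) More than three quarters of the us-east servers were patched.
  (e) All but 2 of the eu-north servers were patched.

5

(a) ap-south: |A| = 5, |A ∩ B| = 0; needs A ∩ B = ∅ (|A ∩ B| = 0) — true.
(b) eu-west: |A| = 5, |A ∩ B| = 4; needs |A ∩ B| / |A| > 3/4 — true.
(c) us-west: |A| = 8, |A ∩ B| = 2; needs |A ∩ B| = 2 — true.
(d) us-east: |A| = 7, |A ∩ B| = 6; needs |A ∩ B| / |A| > 3/4 — true.
(e) eu-north: |A| = 8, |A ∩ B| = 6; needs |A ∖ B| = 2 — true.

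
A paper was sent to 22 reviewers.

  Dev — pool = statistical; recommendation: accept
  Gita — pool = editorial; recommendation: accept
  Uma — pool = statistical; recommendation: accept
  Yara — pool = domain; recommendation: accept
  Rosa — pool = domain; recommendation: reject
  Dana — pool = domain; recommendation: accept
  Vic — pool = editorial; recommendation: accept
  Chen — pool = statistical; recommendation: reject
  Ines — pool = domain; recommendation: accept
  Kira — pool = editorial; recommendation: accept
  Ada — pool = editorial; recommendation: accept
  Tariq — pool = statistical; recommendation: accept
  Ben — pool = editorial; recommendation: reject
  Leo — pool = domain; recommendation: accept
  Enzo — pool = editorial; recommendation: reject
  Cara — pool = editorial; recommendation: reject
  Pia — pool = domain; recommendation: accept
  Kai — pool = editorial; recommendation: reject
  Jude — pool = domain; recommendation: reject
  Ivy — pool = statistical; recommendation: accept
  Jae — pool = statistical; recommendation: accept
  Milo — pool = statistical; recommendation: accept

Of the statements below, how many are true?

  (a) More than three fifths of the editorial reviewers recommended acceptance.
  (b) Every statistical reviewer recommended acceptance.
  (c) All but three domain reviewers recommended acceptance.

0

(a) editorial: |A| = 8, |A ∩ B| = 4; needs |A ∩ B| / |A| > 3/5 — false.
(b) statistical: |A| = 7, |A ∩ B| = 6; needs A ⊆ B, i.e. every element of A is in B (|A ∖ B| = 0) — false.
(c) domain: |A| = 7, |A ∩ B| = 5; needs |A ∖ B| = 3 — false.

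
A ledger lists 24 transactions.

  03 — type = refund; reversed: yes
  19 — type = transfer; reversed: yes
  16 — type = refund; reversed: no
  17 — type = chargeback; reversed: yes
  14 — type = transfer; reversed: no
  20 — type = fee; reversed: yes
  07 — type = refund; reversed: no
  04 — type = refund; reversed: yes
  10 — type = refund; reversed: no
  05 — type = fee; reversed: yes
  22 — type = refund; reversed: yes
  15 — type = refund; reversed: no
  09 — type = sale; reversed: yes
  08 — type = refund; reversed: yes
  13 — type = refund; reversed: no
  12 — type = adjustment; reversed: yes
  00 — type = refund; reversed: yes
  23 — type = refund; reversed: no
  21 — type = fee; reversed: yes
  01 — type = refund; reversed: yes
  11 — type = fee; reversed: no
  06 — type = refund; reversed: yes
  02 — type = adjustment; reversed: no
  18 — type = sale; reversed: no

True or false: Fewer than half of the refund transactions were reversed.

False

The determiner here denotes the relation: |A ∩ B| < |A ∖ B|.
A (the restrictor) = {03, 16, 07, 04, 10, 22, 15, 08, 13, 00, 23, 01, 06}, |A| = 13.
A ∩ B = {03, 04, 22, 08, 00, 01, 06}, so |A ∩ B| = 7.
A ∖ B = {16, 07, 10, 15, 13, 23}, so |A ∖ B| = 6.
7 > 6, so the statement is false.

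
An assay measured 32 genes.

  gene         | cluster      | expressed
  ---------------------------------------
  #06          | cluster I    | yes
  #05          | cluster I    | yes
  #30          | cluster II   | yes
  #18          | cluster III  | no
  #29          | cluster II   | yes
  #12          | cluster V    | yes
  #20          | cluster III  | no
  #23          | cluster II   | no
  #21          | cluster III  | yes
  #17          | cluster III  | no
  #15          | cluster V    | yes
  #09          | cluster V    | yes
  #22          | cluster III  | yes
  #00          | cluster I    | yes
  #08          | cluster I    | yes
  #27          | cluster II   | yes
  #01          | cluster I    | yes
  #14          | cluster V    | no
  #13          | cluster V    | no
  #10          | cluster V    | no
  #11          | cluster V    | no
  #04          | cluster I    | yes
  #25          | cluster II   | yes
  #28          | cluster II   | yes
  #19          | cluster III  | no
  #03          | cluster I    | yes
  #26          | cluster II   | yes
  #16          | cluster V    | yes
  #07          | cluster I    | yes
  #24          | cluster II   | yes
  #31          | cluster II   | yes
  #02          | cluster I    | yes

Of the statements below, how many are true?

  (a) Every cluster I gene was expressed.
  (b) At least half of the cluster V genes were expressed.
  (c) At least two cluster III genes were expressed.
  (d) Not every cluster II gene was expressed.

4

(a) cluster I: |A| = 9, |A ∩ B| = 9; needs A ⊆ B, i.e. every element of A is in B (|A ∖ B| = 0) — true.
(b) cluster V: |A| = 8, |A ∩ B| = 4; needs |A ∩ B| ≥ |A ∖ B| — true.
(c) cluster III: |A| = 6, |A ∩ B| = 2; needs |A ∩ B| ≥ 2 — true.
(d) cluster II: |A| = 9, |A ∩ B| = 8; needs A ⊄ B (|A ∖ B| ≥ 1) — true.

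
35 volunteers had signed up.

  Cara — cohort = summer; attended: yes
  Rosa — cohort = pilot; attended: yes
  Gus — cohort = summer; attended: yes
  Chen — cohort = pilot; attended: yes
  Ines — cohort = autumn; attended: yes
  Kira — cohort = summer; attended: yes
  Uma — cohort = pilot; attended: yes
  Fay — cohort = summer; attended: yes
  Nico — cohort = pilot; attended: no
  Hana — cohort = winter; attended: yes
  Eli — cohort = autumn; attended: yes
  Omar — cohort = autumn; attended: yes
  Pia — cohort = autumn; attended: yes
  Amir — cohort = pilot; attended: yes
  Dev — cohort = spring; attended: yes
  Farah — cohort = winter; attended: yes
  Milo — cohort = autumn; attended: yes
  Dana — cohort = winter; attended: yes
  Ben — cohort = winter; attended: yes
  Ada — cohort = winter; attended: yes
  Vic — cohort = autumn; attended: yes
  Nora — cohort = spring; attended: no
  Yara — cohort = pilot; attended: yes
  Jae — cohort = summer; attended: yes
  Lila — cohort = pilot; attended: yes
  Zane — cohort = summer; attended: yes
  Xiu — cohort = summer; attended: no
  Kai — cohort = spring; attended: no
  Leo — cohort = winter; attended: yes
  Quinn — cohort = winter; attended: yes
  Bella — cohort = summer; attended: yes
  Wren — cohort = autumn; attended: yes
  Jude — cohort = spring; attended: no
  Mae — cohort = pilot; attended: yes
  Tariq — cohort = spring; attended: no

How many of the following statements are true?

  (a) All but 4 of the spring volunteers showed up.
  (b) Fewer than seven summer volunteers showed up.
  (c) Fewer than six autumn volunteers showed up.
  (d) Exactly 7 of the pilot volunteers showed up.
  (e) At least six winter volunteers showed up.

3

(a) spring: |A| = 5, |A ∩ B| = 1; needs |A ∖ B| = 4 — true.
(b) summer: |A| = 8, |A ∩ B| = 7; needs |A ∩ B| < 7 — false.
(c) autumn: |A| = 7, |A ∩ B| = 7; needs |A ∩ B| < 6 — false.
(d) pilot: |A| = 8, |A ∩ B| = 7; needs |A ∩ B| = 7 — true.
(e) winter: |A| = 7, |A ∩ B| = 7; needs |A ∩ B| ≥ 6 — true.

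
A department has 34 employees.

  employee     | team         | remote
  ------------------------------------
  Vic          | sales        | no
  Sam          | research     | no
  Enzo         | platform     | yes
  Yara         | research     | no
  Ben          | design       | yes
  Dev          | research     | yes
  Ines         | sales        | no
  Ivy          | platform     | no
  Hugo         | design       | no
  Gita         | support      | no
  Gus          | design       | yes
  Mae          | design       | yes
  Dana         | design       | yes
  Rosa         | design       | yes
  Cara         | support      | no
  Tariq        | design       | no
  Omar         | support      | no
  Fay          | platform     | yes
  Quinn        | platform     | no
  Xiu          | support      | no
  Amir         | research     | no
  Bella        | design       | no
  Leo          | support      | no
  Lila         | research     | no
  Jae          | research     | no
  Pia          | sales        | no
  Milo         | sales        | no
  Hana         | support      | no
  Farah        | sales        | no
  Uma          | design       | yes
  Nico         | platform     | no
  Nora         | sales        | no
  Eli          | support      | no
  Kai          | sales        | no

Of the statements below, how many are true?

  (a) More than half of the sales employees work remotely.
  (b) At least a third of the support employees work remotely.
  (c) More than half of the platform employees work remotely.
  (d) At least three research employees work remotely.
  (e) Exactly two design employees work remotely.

(a) sales: |A| = 7, |A ∩ B| = 0; needs |A ∩ B| > |A ∖ B| — false.
(b) support: |A| = 7, |A ∩ B| = 0; needs |A ∩ B| / |A| ≥ 1/3 — false.
(c) platform: |A| = 5, |A ∩ B| = 2; needs |A ∩ B| > |A ∖ B| — false.
(d) research: |A| = 6, |A ∩ B| = 1; needs |A ∩ B| ≥ 3 — false.
(e) design: |A| = 9, |A ∩ B| = 6; needs |A ∩ B| = 2 — false.

0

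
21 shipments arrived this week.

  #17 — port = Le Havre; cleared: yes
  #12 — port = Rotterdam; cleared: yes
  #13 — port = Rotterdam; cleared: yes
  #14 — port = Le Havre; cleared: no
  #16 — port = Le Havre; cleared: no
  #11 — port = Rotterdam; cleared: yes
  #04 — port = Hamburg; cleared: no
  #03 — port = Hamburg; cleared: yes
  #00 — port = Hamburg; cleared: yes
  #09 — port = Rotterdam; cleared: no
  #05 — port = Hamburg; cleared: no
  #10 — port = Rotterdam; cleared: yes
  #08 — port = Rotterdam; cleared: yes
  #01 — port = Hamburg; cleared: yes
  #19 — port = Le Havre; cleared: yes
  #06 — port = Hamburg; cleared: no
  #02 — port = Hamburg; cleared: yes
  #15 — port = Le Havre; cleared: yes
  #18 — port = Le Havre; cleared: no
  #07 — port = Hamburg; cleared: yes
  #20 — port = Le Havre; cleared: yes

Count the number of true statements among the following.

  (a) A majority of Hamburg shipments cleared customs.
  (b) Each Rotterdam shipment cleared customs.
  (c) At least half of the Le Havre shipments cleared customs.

2

(a) Hamburg: |A| = 8, |A ∩ B| = 5; needs |A ∩ B| > |A ∖ B| — true.
(b) Rotterdam: |A| = 6, |A ∩ B| = 5; needs A ⊆ B, i.e. every element of A is in B (|A ∖ B| = 0) — false.
(c) Le Havre: |A| = 7, |A ∩ B| = 4; needs |A ∩ B| ≥ |A ∖ B| — true.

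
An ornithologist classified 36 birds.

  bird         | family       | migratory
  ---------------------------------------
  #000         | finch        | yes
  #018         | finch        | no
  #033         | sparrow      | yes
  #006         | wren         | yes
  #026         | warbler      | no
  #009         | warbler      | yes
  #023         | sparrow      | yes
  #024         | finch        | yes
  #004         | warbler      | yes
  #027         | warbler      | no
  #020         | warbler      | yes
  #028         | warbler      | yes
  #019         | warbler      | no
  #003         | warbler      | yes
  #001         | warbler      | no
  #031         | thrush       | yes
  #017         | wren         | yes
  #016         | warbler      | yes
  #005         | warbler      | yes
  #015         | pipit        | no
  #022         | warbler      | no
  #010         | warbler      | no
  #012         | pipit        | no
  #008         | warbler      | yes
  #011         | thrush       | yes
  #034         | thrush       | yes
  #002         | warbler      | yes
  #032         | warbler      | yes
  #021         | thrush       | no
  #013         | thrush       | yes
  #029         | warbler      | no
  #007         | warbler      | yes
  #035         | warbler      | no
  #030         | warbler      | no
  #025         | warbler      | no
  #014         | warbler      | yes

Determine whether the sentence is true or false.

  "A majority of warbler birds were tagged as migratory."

True

The determiner here denotes the relation: |A ∩ B| > |A ∖ B|.
|A| = 22, |A ∩ B| = 12, |A ∖ B| = 10.
12 > 10, so the statement is true.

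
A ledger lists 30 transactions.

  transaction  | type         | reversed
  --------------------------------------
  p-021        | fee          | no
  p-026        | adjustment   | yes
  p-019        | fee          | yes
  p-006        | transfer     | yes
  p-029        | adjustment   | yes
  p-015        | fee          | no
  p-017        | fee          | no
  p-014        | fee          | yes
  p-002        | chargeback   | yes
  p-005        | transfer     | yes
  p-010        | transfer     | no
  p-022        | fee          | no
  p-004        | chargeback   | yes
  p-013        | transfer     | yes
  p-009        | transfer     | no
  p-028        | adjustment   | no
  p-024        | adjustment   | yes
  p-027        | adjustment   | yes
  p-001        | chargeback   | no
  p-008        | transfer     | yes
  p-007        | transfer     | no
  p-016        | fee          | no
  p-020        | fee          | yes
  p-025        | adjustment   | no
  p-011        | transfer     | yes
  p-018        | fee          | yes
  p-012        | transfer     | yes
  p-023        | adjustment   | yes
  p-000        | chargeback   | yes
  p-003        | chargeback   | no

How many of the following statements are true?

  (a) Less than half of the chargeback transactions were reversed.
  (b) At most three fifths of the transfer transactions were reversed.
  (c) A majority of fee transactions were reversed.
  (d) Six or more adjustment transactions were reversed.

(a) chargeback: |A| = 5, |A ∩ B| = 3; needs |A ∩ B| < |A ∖ B| — false.
(b) transfer: |A| = 9, |A ∩ B| = 6; needs |A ∩ B| / |A| ≤ 3/5 — false.
(c) fee: |A| = 9, |A ∩ B| = 4; needs |A ∩ B| > |A ∖ B| — false.
(d) adjustment: |A| = 7, |A ∩ B| = 5; needs |A ∩ B| ≥ 6 — false.

0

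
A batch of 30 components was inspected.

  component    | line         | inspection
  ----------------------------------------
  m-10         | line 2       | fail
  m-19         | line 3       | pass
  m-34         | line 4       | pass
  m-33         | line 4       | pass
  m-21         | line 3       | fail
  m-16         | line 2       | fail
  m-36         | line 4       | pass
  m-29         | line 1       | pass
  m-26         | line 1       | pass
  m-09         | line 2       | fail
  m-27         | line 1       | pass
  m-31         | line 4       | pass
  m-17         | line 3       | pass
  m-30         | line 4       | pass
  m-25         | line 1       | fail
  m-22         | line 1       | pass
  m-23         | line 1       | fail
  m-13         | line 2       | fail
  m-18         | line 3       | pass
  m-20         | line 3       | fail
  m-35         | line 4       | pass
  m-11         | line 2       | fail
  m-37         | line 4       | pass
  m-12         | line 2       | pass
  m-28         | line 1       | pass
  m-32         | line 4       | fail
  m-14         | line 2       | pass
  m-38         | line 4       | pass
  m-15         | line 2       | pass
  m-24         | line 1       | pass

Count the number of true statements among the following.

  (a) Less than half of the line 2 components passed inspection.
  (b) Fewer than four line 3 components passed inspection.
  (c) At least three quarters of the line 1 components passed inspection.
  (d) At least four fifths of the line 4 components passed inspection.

(a) line 2: |A| = 8, |A ∩ B| = 3; needs |A ∩ B| < |A ∖ B| — true.
(b) line 3: |A| = 5, |A ∩ B| = 3; needs |A ∩ B| < 4 — true.
(c) line 1: |A| = 8, |A ∩ B| = 6; needs |A ∩ B| / |A| ≥ 3/4 — true.
(d) line 4: |A| = 9, |A ∩ B| = 8; needs |A ∩ B| / |A| ≥ 4/5 — true.

4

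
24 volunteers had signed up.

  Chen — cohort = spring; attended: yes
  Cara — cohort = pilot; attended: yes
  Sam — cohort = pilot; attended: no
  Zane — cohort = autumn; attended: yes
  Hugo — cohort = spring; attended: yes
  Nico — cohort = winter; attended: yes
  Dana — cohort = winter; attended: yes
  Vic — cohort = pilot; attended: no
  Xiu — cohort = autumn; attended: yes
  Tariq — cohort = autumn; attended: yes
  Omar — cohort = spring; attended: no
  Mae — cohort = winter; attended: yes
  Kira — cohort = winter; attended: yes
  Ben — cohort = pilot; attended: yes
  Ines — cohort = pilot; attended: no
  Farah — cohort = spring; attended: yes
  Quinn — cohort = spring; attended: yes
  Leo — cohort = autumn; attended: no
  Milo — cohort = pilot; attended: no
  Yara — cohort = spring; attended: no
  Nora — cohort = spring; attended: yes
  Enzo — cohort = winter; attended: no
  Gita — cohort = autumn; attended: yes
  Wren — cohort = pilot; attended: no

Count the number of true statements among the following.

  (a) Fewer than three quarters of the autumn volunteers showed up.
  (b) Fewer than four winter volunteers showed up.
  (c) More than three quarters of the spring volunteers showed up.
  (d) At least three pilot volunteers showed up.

(a) autumn: |A| = 5, |A ∩ B| = 4; needs |A ∩ B| / |A| < 3/4 — false.
(b) winter: |A| = 5, |A ∩ B| = 4; needs |A ∩ B| < 4 — false.
(c) spring: |A| = 7, |A ∩ B| = 5; needs |A ∩ B| / |A| > 3/4 — false.
(d) pilot: |A| = 7, |A ∩ B| = 2; needs |A ∩ B| ≥ 3 — false.

0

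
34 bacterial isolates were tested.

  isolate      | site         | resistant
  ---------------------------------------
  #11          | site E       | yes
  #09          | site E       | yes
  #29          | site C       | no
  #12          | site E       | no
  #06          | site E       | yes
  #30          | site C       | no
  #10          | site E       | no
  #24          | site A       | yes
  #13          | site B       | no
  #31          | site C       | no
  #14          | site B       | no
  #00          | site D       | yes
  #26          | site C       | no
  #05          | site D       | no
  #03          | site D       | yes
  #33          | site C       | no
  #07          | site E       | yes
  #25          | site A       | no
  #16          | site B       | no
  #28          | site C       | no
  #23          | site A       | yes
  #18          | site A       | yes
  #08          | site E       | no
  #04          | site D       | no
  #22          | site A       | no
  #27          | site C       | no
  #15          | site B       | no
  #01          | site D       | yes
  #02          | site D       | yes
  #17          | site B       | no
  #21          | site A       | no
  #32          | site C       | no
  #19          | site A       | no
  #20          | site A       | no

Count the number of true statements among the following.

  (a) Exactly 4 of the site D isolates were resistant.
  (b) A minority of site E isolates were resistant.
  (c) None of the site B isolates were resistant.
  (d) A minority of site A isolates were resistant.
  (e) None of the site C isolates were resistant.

4

(a) site D: |A| = 6, |A ∩ B| = 4; needs |A ∩ B| = 4 — true.
(b) site E: |A| = 7, |A ∩ B| = 4; needs |A ∩ B| < |A ∖ B| — false.
(c) site B: |A| = 5, |A ∩ B| = 0; needs A ∩ B = ∅ (|A ∩ B| = 0) — true.
(d) site A: |A| = 8, |A ∩ B| = 3; needs |A ∩ B| < |A ∖ B| — true.
(e) site C: |A| = 8, |A ∩ B| = 0; needs A ∩ B = ∅ (|A ∩ B| = 0) — true.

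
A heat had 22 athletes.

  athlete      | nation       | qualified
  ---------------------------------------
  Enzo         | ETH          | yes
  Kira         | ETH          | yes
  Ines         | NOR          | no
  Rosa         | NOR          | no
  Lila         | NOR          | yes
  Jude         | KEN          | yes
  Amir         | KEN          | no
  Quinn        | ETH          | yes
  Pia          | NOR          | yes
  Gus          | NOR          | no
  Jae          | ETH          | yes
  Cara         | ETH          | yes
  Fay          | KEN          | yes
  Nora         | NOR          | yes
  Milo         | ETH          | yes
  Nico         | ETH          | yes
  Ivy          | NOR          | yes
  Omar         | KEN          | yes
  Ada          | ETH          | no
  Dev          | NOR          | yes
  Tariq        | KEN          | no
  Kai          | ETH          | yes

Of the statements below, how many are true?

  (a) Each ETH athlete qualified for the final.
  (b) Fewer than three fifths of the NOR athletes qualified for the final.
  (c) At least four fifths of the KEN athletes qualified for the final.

(a) ETH: |A| = 9, |A ∩ B| = 8; needs A ⊆ B, i.e. every element of A is in B (|A ∖ B| = 0) — false.
(b) NOR: |A| = 8, |A ∩ B| = 5; needs |A ∩ B| / |A| < 3/5 — false.
(c) KEN: |A| = 5, |A ∩ B| = 3; needs |A ∩ B| / |A| ≥ 4/5 — false.

0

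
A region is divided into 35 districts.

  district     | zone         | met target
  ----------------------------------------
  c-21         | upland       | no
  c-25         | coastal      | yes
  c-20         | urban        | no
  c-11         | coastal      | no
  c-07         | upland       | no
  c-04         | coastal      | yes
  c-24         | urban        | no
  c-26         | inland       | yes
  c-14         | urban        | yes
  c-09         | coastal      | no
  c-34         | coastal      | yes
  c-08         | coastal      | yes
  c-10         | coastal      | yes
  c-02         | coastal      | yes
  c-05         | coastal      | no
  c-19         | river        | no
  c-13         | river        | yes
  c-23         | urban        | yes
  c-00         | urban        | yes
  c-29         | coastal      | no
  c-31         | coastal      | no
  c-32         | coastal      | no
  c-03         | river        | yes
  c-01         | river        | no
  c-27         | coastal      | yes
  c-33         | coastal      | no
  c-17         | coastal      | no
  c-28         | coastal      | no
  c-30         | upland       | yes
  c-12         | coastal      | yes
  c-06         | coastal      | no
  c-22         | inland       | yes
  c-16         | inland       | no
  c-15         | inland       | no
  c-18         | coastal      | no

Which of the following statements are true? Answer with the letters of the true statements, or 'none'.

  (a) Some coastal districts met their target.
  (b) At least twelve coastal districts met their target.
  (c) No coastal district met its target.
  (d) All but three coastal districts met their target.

|A| = 19, |A ∩ B| = 8, |A ∖ B| = 11.
(a) A ∩ B ≠ ∅ (|A ∩ B| ≥ 1): holds.
(b) |A ∩ B| ≥ 12: fails.
(c) A ∩ B = ∅ (|A ∩ B| = 0): fails.
(d) |A ∖ B| = 3: fails.

(a)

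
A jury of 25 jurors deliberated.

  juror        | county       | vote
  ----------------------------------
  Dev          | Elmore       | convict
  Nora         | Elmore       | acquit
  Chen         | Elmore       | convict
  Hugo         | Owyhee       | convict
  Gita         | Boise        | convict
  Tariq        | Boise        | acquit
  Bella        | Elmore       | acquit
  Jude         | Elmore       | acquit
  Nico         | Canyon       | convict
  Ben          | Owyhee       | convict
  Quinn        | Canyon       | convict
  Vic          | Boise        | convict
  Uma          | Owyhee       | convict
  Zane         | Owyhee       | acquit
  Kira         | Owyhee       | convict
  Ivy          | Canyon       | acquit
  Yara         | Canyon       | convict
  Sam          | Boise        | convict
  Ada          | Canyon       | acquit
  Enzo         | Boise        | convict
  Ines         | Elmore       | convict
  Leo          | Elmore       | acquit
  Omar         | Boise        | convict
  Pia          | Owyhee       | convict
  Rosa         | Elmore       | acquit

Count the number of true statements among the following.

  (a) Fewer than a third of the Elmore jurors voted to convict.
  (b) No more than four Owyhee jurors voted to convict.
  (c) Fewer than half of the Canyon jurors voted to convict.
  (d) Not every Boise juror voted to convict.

1

(a) Elmore: |A| = 8, |A ∩ B| = 3; needs |A ∩ B| / |A| < 1/3 — false.
(b) Owyhee: |A| = 6, |A ∩ B| = 5; needs |A ∩ B| ≤ 4 — false.
(c) Canyon: |A| = 5, |A ∩ B| = 3; needs |A ∩ B| < |A ∖ B| — false.
(d) Boise: |A| = 6, |A ∩ B| = 5; needs A ⊄ B (|A ∖ B| ≥ 1) — true.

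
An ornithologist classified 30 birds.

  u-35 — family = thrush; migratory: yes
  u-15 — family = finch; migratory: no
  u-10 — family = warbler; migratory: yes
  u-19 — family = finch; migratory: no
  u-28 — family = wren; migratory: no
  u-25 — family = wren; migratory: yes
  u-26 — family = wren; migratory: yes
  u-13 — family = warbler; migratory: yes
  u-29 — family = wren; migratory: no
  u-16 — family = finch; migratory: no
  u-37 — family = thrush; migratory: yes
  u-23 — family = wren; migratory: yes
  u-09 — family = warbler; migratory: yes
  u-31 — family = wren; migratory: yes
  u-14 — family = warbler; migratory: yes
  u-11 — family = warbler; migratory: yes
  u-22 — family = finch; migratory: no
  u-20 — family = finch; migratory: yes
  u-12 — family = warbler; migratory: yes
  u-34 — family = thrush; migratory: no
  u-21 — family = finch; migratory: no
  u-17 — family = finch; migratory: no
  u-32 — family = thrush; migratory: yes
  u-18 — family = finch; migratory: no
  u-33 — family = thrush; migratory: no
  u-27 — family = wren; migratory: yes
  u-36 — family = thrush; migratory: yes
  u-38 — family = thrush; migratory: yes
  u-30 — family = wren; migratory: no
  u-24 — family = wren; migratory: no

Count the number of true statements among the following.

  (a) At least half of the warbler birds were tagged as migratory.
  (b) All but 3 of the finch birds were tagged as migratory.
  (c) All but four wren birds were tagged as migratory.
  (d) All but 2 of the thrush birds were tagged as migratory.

3

(a) warbler: |A| = 6, |A ∩ B| = 6; needs |A ∩ B| ≥ |A ∖ B| — true.
(b) finch: |A| = 8, |A ∩ B| = 1; needs |A ∖ B| = 3 — false.
(c) wren: |A| = 9, |A ∩ B| = 5; needs |A ∖ B| = 4 — true.
(d) thrush: |A| = 7, |A ∩ B| = 5; needs |A ∖ B| = 2 — true.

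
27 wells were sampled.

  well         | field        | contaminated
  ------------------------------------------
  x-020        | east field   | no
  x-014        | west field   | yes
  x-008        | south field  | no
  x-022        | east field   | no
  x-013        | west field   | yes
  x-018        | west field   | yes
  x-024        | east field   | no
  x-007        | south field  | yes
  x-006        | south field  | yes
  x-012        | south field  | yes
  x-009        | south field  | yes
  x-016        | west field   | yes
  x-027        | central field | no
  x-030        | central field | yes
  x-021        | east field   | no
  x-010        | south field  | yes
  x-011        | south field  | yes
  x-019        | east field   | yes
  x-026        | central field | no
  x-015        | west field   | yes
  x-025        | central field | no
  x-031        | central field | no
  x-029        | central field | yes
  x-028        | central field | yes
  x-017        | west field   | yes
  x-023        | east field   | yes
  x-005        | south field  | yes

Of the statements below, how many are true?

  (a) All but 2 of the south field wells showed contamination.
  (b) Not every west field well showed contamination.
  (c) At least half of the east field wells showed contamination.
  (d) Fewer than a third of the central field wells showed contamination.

(a) south field: |A| = 8, |A ∩ B| = 7; needs |A ∖ B| = 2 — false.
(b) west field: |A| = 6, |A ∩ B| = 6; needs A ⊄ B (|A ∖ B| ≥ 1) — false.
(c) east field: |A| = 6, |A ∩ B| = 2; needs |A ∩ B| ≥ |A ∖ B| — false.
(d) central field: |A| = 7, |A ∩ B| = 3; needs |A ∩ B| / |A| < 1/3 — false.

0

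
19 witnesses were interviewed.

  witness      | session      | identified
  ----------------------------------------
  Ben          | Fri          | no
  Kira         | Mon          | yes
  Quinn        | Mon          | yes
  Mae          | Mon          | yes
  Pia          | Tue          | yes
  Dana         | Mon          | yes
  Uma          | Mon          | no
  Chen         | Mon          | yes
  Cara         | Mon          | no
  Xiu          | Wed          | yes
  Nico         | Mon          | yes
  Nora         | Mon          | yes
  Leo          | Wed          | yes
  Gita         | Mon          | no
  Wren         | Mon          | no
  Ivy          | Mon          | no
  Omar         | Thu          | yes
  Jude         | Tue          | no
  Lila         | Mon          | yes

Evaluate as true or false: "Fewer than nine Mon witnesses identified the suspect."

True

Truth condition: |A ∩ B| < 9.
A (the restrictor) = {Kira, Quinn, Mae, Dana, Uma, Chen, Cara, Nico, Nora, Gita, Wren, Ivy, Lila}, |A| = 13.
A ∩ B = {Kira, Quinn, Mae, Dana, Chen, Nico, Nora, Lila}, so |A ∩ B| = 8.
|A ∩ B| = 8, so the statement is true.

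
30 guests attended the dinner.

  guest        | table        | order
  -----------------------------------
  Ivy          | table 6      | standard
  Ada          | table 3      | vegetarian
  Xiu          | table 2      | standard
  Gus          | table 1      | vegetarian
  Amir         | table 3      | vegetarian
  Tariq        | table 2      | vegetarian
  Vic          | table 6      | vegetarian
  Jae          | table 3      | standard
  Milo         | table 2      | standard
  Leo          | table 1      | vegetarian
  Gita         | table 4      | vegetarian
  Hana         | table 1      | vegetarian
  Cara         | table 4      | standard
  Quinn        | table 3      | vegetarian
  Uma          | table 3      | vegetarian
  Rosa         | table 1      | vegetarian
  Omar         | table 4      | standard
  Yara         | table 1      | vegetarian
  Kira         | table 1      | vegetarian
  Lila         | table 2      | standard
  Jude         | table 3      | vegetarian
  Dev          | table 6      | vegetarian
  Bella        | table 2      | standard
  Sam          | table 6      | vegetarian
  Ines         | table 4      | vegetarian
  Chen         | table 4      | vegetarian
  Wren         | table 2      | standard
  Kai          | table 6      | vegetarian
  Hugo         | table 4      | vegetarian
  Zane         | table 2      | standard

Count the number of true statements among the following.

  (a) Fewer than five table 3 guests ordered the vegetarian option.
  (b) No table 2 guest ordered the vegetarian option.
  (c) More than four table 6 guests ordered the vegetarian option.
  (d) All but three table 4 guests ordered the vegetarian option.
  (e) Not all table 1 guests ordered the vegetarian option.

0

(a) table 3: |A| = 6, |A ∩ B| = 5; needs |A ∩ B| < 5 — false.
(b) table 2: |A| = 7, |A ∩ B| = 1; needs A ∩ B = ∅ (|A ∩ B| = 0) — false.
(c) table 6: |A| = 5, |A ∩ B| = 4; needs |A ∩ B| > 4 — false.
(d) table 4: |A| = 6, |A ∩ B| = 4; needs |A ∖ B| = 3 — false.
(e) table 1: |A| = 6, |A ∩ B| = 6; needs A ⊄ B (|A ∖ B| ≥ 1) — false.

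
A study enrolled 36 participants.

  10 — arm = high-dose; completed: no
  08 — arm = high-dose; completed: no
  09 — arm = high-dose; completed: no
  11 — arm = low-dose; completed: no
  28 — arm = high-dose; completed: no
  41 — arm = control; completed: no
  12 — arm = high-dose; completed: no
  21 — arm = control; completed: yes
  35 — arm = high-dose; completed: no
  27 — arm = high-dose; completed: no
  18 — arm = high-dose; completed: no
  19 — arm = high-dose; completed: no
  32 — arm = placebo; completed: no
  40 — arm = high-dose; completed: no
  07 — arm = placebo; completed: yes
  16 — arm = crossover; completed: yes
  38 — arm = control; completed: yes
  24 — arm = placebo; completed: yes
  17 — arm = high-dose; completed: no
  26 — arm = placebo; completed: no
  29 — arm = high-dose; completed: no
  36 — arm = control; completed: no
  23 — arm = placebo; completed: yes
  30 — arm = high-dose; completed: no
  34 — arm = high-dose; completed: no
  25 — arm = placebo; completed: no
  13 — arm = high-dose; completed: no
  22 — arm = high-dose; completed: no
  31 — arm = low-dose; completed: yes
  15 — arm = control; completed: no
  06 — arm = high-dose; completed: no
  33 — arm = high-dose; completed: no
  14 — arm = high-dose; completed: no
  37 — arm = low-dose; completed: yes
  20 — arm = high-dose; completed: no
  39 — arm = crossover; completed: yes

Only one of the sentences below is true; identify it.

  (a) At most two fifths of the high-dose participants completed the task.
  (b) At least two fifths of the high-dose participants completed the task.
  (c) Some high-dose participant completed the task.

(a)

|A| = 20, |A ∩ B| = 0, |A ∖ B| = 20.
(a) requires |A ∩ B| / |A| ≤ 2/5: true.
(b) requires |A ∩ B| / |A| ≥ 2/5: false.
(c) requires A ∩ B ≠ ∅ (|A ∩ B| ≥ 1): false.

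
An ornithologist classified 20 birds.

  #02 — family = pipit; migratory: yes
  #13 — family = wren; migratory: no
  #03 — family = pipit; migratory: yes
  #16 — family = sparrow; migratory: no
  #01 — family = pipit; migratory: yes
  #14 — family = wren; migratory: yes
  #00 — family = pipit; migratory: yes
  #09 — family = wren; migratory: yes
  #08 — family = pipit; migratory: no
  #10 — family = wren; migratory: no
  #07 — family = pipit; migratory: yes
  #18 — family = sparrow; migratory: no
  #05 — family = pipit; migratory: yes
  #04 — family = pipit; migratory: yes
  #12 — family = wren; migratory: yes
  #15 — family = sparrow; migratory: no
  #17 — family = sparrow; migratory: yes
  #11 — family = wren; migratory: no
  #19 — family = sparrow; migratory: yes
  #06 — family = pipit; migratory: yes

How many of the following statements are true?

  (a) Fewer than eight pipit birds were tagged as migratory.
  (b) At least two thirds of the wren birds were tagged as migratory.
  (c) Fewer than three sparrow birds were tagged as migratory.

1

(a) pipit: |A| = 9, |A ∩ B| = 8; needs |A ∩ B| < 8 — false.
(b) wren: |A| = 6, |A ∩ B| = 3; needs |A ∩ B| / |A| ≥ 2/3 — false.
(c) sparrow: |A| = 5, |A ∩ B| = 2; needs |A ∩ B| < 3 — true.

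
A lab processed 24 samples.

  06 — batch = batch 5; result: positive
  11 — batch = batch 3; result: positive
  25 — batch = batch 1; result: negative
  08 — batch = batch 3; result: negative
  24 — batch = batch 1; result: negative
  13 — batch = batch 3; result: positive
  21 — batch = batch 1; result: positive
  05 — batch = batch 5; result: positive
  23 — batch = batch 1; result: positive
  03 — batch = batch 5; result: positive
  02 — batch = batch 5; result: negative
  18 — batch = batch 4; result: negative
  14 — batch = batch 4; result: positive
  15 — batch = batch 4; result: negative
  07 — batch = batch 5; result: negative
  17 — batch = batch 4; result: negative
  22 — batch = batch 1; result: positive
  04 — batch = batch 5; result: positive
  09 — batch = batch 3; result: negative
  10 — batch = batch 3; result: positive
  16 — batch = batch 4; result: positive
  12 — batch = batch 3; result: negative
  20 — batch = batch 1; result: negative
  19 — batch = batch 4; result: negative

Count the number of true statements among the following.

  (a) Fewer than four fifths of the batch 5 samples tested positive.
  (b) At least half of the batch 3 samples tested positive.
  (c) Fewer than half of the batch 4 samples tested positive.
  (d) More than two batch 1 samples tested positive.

(a) batch 5: |A| = 6, |A ∩ B| = 4; needs |A ∩ B| / |A| < 4/5 — true.
(b) batch 3: |A| = 6, |A ∩ B| = 3; needs |A ∩ B| ≥ |A ∖ B| — true.
(c) batch 4: |A| = 6, |A ∩ B| = 2; needs |A ∩ B| < |A ∖ B| — true.
(d) batch 1: |A| = 6, |A ∩ B| = 3; needs |A ∩ B| > 2 — true.

4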